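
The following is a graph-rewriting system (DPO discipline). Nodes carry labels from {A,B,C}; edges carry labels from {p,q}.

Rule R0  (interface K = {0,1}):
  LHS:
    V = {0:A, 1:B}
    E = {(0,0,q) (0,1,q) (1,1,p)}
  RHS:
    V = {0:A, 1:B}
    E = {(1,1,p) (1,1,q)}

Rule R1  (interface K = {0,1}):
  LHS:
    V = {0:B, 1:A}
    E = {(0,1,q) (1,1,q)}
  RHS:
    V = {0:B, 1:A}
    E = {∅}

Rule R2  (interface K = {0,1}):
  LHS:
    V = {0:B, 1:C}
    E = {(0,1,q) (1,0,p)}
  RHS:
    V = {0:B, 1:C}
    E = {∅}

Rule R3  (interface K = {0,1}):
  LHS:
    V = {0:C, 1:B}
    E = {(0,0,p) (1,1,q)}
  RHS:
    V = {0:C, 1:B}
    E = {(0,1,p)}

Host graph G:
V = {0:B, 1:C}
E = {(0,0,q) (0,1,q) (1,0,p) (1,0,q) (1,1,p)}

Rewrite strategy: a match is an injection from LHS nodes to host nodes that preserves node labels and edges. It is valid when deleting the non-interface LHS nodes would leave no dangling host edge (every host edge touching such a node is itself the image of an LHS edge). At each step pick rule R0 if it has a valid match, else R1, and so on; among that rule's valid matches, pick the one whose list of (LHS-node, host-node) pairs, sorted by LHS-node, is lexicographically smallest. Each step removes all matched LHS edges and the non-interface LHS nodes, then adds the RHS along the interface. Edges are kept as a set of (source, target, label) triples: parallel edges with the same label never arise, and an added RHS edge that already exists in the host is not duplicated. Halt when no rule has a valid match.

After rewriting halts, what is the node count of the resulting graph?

Answer: 2

Derivation:
start.  V:2 E:5  edges: 0-q->0 0-q->1 1-p->0 1-q->0 1-p->1
1. fire R2 via {0↦0, 1↦1}  →  V:2 E:3  edges: 0-q->0 1-q->0 1-p->1
2. fire R3 via {0↦1, 1↦0}  →  V:2 E:2  edges: 1-p->0 1-q->0
final graph: no rule applies after step 2
NF nodes: {0:B, 1:C}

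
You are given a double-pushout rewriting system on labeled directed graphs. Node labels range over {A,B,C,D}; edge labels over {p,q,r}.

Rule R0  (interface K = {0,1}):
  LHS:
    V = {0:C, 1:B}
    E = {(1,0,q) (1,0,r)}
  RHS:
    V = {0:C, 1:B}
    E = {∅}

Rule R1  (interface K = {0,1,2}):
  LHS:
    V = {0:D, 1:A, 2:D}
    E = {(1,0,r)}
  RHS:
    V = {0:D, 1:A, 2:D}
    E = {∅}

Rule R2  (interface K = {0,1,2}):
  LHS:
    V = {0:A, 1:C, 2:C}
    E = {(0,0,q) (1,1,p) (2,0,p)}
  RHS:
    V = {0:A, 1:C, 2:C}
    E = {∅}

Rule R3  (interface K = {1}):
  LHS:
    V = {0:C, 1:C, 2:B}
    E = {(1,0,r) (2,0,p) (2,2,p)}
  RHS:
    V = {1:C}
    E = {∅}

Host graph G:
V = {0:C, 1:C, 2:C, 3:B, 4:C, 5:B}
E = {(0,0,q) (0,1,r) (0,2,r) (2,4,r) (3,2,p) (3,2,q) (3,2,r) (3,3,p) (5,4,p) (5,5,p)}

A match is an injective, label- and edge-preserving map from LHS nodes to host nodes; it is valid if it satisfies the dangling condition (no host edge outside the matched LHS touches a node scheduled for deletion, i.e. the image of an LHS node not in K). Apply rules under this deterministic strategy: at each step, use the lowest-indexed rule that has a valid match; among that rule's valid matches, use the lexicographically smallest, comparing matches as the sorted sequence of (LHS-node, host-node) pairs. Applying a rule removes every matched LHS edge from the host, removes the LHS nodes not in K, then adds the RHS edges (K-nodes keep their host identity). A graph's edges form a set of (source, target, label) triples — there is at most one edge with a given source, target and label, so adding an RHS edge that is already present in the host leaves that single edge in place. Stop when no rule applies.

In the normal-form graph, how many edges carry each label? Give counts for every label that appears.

[0] host  ⇒  6 nodes, 10 edges  {0-q->0 0-r->1 0-r->2 2-r->4 3-p->2 3-q->2 3-r->2 3-p->3 5-p->4 5-p->5}
[1] R0 @ {0↦2, 1↦3}  ⇒  6 nodes, 8 edges  {0-q->0 0-r->1 0-r->2 2-r->4 3-p->2 3-p->3 5-p->4 5-p->5}
[2] R3 @ {0↦4, 1↦2, 2↦5}  ⇒  4 nodes, 5 edges  {0-q->0 0-r->1 0-r->2 3-p->2 3-p->3}
[3] R3 @ {0↦2, 1↦0, 2↦3}  ⇒  2 nodes, 2 edges  {0-q->0 0-r->1}
halt: no rule applies after step 3
NF edges: [(0, 0, 'q'), (0, 1, 'r')]

Answer: q:1 r:1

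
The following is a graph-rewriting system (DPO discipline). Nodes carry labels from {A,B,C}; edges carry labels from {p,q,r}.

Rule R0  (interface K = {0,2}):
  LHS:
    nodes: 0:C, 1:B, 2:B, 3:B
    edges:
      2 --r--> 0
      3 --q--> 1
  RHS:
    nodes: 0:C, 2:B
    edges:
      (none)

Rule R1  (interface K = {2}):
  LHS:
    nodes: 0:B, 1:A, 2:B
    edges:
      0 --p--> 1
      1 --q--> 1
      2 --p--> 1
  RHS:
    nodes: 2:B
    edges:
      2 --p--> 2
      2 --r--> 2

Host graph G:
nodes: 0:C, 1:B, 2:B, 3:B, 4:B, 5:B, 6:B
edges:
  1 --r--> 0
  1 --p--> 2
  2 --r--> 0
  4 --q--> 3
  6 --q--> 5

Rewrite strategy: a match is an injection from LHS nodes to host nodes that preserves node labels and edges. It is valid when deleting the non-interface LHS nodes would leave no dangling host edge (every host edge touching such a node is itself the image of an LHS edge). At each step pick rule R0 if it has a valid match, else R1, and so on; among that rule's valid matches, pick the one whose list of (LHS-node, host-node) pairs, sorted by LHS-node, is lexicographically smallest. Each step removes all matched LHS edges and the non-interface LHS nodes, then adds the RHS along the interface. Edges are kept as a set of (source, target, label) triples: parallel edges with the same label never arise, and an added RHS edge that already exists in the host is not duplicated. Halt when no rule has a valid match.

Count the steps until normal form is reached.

start.  V:7 E:5  edges: 1-r->0 1-p->2 2-r->0 4-q->3 6-q->5
1. fire R0 via {0↦0, 1↦3, 2↦1, 3↦4}  →  V:5 E:3  edges: 1-p->2 2-r->0 6-q->5
2. fire R0 via {0↦0, 1↦5, 2↦2, 3↦6}  →  V:3 E:1  edges: 1-p->2
normal form: no rule applies after step 2

Answer: 2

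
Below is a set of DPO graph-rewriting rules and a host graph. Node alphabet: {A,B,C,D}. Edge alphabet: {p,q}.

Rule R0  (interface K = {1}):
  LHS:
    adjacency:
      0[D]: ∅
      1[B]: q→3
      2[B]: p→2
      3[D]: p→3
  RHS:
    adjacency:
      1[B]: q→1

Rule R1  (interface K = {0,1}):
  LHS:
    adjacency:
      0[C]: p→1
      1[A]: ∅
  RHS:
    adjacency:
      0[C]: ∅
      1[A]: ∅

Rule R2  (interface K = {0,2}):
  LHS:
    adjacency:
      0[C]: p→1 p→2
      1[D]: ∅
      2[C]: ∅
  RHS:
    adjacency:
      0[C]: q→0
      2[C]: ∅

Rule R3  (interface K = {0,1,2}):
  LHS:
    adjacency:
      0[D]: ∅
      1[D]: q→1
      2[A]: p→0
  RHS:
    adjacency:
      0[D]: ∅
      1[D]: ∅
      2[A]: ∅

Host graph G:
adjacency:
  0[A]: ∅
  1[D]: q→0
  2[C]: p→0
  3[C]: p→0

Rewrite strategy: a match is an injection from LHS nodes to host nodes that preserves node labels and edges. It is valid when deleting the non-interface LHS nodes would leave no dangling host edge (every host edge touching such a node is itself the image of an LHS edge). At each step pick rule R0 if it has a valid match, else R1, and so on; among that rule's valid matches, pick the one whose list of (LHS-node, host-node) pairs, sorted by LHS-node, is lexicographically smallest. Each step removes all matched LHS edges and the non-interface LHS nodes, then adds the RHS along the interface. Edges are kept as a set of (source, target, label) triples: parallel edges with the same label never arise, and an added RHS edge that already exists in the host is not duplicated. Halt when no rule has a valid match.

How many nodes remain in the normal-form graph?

[0] host  ⇒  4 nodes, 3 edges  {1-q->0 2-p->0 3-p->0}
[1] R1 @ {0↦2, 1↦0}  ⇒  4 nodes, 2 edges  {1-q->0 3-p->0}
[2] R1 @ {0↦3, 1↦0}  ⇒  4 nodes, 1 edges  {1-q->0}
halt: no rule applies after step 2
NF nodes: {0:A, 1:D, 2:C, 3:C}

Answer: 4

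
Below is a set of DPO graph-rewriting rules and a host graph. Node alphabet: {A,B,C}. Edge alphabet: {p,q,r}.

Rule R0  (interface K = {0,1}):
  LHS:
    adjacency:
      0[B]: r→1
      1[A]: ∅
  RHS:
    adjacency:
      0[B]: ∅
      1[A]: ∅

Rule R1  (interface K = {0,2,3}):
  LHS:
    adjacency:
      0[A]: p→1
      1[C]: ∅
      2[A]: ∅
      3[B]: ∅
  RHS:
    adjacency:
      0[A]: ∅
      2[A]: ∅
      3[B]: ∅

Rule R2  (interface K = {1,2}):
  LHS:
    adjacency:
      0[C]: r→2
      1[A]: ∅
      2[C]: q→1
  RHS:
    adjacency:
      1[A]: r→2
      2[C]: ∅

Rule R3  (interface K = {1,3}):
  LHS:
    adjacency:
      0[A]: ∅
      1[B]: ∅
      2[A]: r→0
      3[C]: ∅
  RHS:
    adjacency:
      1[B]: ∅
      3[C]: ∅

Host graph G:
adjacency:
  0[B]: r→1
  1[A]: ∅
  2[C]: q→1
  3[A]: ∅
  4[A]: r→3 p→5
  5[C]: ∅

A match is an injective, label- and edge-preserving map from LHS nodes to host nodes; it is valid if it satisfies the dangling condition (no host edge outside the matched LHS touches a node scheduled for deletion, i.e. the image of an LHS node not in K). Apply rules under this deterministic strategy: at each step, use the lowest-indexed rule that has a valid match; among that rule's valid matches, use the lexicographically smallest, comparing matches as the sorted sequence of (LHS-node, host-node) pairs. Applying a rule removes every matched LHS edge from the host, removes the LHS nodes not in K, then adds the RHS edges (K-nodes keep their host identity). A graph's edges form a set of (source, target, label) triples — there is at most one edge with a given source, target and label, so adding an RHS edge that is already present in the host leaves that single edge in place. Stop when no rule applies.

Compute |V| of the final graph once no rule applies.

Answer: 3

Steps:
start.  V:6 E:4  edges: 0-r->1 2-q->1 4-r->3 4-p->5
1. fire R0 via {0↦0, 1↦1}  →  V:6 E:3  edges: 2-q->1 4-r->3 4-p->5
2. fire R1 via {0↦4, 1↦5, 2↦1, 3↦0}  →  V:5 E:2  edges: 2-q->1 4-r->3
3. fire R3 via {0↦3, 1↦0, 2↦4, 3↦2}  →  V:3 E:1  edges: 2-q->1
normal form: no rule applies after step 3
NF nodes: {0:B, 1:A, 2:C}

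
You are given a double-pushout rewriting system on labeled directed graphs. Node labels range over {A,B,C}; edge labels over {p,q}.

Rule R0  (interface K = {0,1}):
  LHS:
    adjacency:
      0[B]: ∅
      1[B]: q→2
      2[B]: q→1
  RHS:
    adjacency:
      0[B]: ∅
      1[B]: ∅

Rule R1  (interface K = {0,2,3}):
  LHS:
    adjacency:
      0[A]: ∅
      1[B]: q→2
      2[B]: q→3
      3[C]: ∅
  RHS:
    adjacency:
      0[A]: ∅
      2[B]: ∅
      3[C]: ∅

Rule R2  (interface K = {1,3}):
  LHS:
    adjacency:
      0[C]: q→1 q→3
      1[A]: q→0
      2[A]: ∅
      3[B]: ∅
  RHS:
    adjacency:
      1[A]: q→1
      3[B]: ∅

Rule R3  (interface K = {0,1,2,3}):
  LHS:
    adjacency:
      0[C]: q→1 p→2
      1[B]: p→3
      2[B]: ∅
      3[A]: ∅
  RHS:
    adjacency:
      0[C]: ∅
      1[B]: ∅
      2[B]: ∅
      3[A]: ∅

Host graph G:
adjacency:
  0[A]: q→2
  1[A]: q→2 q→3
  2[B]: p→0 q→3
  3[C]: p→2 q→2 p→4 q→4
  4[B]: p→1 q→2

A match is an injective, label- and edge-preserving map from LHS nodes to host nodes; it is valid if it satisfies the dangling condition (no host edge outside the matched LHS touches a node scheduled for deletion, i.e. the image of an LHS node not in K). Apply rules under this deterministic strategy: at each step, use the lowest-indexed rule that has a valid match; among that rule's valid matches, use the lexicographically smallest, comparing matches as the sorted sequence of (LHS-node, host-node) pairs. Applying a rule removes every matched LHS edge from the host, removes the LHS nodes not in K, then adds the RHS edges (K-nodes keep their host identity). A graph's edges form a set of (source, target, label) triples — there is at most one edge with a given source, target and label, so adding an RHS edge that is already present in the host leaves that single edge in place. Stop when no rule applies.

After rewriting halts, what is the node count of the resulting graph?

start.  V:5 E:11  edges: 0-q->2 1-q->2 1-q->3 2-p->0 2-q->3 3-p->2 3-q->2 3-p->4 3-q->4 4-p->1 4-q->2
1. fire R3 via {0↦3, 1↦2, 2↦4, 3↦0}  →  V:5 E:8  edges: 0-q->2 1-q->2 1-q->3 2-q->3 3-p->2 3-q->4 4-p->1 4-q->2
2. fire R3 via {0↦3, 1↦4, 2↦2, 3↦1}  →  V:5 E:5  edges: 0-q->2 1-q->2 1-q->3 2-q->3 4-q->2
3. fire R1 via {0↦0, 1↦4, 2↦2, 3↦3}  →  V:4 E:3  edges: 0-q->2 1-q->2 1-q->3
halt: no rule applies after step 3
NF nodes: {0:A, 1:A, 2:B, 3:C}

Answer: 4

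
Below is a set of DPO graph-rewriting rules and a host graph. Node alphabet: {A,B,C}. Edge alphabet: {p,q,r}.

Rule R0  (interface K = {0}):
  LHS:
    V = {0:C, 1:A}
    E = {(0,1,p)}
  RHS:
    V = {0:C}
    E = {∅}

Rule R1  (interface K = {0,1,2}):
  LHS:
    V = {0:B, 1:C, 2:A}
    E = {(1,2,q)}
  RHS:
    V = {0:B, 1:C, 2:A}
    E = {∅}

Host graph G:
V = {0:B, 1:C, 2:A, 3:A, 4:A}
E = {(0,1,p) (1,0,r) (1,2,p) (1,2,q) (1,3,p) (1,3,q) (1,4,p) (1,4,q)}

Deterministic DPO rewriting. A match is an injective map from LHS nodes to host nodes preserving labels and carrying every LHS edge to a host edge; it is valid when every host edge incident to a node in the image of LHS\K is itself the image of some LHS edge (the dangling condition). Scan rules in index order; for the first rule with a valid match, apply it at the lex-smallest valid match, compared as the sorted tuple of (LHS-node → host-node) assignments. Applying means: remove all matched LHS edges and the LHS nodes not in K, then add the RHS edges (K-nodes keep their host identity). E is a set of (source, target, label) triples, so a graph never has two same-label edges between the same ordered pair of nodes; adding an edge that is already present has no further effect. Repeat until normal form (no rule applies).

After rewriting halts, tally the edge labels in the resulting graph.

initial: |V|=5 |E|=8  E = 0-p->1 1-r->0 1-p->2 1-q->2 1-p->3 1-q->3 1-p->4 1-q->4
step 1: apply R1 at {0↦0, 1↦1, 2↦2}  → |V|=5 |E|=7  E = 0-p->1 1-r->0 1-p->2 1-p->3 1-q->3 1-p->4 1-q->4
step 2: apply R0 at {0↦1, 1↦2}  → |V|=4 |E|=6  E = 0-p->1 1-r->0 1-p->3 1-q->3 1-p->4 1-q->4
step 3: apply R1 at {0↦0, 1↦1, 2↦3}  → |V|=4 |E|=5  E = 0-p->1 1-r->0 1-p->3 1-p->4 1-q->4
step 4: apply R0 at {0↦1, 1↦3}  → |V|=3 |E|=4  E = 0-p->1 1-r->0 1-p->4 1-q->4
step 5: apply R1 at {0↦0, 1↦1, 2↦4}  → |V|=3 |E|=3  E = 0-p->1 1-r->0 1-p->4
step 6: apply R0 at {0↦1, 1↦4}  → |V|=2 |E|=2  E = 0-p->1 1-r->0
final graph: no rule applies after step 6
NF edges: [(0, 1, 'p'), (1, 0, 'r')]

Answer: p:1 r:1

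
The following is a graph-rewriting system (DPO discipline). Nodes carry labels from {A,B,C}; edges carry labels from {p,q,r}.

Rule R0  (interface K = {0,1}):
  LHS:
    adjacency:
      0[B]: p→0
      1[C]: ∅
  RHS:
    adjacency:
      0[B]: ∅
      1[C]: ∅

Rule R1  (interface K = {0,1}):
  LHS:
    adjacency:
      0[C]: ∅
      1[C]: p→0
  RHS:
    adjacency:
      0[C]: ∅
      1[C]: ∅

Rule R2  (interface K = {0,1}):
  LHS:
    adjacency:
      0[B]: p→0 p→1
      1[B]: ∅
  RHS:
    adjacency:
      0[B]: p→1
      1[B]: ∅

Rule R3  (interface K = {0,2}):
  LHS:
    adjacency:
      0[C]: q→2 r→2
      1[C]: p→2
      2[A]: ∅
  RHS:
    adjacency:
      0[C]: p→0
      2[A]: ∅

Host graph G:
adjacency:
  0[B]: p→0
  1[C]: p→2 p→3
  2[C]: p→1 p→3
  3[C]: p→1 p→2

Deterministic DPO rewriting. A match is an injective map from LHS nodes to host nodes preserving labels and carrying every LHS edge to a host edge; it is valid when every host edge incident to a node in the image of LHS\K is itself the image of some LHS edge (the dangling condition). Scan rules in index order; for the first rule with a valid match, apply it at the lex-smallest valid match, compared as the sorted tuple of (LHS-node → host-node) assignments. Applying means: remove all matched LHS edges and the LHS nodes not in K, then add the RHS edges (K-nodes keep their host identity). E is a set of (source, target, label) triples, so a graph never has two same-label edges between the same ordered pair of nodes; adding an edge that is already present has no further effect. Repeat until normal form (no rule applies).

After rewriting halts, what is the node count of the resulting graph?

Answer: 4

Rewrite trace:
initial: |V|=4 |E|=7  E = 0-p->0 1-p->2 1-p->3 2-p->1 2-p->3 3-p->1 3-p->2
step 1: apply R0 at {0↦0, 1↦1}  → |V|=4 |E|=6  E = 1-p->2 1-p->3 2-p->1 2-p->3 3-p->1 3-p->2
step 2: apply R1 at {0↦1, 1↦2}  → |V|=4 |E|=5  E = 1-p->2 1-p->3 2-p->3 3-p->1 3-p->2
step 3: apply R1 at {0↦1, 1↦3}  → |V|=4 |E|=4  E = 1-p->2 1-p->3 2-p->3 3-p->2
step 4: apply R1 at {0↦2, 1↦1}  → |V|=4 |E|=3  E = 1-p->3 2-p->3 3-p->2
step 5: apply R1 at {0↦2, 1↦3}  → |V|=4 |E|=2  E = 1-p->3 2-p->3
step 6: apply R1 at {0↦3, 1↦1}  → |V|=4 |E|=1  E = 2-p->3
step 7: apply R1 at {0↦3, 1↦2}  → |V|=4 |E|=0  E = ∅
halt: no rule applies after step 7
NF nodes: {0:B, 1:C, 2:C, 3:C}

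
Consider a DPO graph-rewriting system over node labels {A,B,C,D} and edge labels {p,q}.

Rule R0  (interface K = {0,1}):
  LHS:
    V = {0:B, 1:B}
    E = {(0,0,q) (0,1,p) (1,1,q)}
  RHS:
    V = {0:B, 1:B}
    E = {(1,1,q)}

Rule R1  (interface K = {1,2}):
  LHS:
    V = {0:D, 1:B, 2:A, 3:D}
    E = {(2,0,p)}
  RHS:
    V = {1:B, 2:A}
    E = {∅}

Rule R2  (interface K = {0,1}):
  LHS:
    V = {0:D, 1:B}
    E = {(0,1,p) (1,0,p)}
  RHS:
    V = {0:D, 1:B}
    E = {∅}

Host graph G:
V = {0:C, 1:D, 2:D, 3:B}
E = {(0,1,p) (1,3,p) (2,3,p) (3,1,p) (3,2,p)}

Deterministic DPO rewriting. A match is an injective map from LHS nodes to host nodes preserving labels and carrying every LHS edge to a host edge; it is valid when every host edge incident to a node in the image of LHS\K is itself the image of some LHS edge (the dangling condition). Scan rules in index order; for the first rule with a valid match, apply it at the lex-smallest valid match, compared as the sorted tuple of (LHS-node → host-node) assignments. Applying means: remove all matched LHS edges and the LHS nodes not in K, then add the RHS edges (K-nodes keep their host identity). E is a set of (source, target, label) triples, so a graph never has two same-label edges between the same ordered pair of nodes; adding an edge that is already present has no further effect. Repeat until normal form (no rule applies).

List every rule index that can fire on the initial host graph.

Answer: [R2]

Steps:
R0: no valid match — LHS pattern not found
R1: no valid match — LHS pattern not found
R2: 2 valid matches — {0↦1, 1↦3}, {0↦2, 1↦3}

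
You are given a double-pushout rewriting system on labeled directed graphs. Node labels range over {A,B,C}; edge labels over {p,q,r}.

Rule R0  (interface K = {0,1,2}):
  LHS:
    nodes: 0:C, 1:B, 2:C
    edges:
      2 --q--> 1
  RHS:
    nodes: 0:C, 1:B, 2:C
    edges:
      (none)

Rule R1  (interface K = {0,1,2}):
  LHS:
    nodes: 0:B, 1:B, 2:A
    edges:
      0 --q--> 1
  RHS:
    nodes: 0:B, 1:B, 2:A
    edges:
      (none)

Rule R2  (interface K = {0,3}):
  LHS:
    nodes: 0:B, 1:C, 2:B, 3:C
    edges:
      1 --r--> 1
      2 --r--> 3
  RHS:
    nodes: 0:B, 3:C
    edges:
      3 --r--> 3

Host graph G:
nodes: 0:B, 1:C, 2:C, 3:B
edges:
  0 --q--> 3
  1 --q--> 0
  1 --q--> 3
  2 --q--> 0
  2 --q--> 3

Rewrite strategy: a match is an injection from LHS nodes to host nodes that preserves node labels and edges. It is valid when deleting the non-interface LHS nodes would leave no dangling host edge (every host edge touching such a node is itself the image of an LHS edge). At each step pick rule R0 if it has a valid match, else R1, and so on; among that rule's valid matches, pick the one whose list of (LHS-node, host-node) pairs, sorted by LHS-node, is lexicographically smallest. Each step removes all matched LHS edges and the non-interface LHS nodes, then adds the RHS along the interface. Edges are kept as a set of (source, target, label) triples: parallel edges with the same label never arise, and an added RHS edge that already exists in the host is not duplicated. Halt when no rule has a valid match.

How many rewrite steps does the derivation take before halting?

start.  V:4 E:5  edges: 0-q->3 1-q->0 1-q->3 2-q->0 2-q->3
1. fire R0 via {0↦1, 1↦0, 2↦2}  →  V:4 E:4  edges: 0-q->3 1-q->0 1-q->3 2-q->3
2. fire R0 via {0↦1, 1↦3, 2↦2}  →  V:4 E:3  edges: 0-q->3 1-q->0 1-q->3
3. fire R0 via {0↦2, 1↦0, 2↦1}  →  V:4 E:2  edges: 0-q->3 1-q->3
4. fire R0 via {0↦2, 1↦3, 2↦1}  →  V:4 E:1  edges: 0-q->3
halt: no rule applies after step 4

Answer: 4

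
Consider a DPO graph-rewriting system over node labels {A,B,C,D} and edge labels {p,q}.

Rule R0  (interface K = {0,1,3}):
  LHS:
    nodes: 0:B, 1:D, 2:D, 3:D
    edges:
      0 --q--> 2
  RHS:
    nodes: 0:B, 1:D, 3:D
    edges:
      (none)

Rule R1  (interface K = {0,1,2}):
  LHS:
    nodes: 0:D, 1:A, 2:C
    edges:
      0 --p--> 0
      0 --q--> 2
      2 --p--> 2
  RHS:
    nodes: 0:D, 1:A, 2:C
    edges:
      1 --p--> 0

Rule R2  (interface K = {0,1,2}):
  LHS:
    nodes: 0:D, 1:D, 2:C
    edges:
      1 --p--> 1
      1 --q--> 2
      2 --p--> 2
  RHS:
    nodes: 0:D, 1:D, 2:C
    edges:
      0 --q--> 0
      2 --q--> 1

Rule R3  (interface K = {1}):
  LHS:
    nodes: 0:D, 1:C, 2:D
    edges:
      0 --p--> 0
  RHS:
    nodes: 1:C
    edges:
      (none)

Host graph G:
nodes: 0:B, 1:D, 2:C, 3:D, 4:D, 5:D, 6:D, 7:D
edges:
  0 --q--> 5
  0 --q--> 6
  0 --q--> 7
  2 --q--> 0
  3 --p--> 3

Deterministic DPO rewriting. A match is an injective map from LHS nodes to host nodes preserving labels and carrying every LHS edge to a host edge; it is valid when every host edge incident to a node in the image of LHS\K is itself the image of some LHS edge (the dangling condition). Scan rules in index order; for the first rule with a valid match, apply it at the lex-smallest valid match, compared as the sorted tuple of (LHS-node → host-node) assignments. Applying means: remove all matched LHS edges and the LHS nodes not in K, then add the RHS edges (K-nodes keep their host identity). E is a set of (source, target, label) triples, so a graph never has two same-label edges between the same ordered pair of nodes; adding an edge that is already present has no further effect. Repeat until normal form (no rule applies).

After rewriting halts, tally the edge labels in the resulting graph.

initial: |V|=8 |E|=5  E = 0-q->5 0-q->6 0-q->7 2-q->0 3-p->3
step 1: apply R0 at {0↦0, 1↦1, 2↦5, 3↦3}  → |V|=7 |E|=4  E = 0-q->6 0-q->7 2-q->0 3-p->3
step 2: apply R0 at {0↦0, 1↦1, 2↦6, 3↦3}  → |V|=6 |E|=3  E = 0-q->7 2-q->0 3-p->3
step 3: apply R0 at {0↦0, 1↦1, 2↦7, 3↦3}  → |V|=5 |E|=2  E = 2-q->0 3-p->3
step 4: apply R3 at {0↦3, 1↦2, 2↦1}  → |V|=3 |E|=1  E = 2-q->0
halt: no rule applies after step 4
NF edges: [(2, 0, 'q')]

Answer: q:1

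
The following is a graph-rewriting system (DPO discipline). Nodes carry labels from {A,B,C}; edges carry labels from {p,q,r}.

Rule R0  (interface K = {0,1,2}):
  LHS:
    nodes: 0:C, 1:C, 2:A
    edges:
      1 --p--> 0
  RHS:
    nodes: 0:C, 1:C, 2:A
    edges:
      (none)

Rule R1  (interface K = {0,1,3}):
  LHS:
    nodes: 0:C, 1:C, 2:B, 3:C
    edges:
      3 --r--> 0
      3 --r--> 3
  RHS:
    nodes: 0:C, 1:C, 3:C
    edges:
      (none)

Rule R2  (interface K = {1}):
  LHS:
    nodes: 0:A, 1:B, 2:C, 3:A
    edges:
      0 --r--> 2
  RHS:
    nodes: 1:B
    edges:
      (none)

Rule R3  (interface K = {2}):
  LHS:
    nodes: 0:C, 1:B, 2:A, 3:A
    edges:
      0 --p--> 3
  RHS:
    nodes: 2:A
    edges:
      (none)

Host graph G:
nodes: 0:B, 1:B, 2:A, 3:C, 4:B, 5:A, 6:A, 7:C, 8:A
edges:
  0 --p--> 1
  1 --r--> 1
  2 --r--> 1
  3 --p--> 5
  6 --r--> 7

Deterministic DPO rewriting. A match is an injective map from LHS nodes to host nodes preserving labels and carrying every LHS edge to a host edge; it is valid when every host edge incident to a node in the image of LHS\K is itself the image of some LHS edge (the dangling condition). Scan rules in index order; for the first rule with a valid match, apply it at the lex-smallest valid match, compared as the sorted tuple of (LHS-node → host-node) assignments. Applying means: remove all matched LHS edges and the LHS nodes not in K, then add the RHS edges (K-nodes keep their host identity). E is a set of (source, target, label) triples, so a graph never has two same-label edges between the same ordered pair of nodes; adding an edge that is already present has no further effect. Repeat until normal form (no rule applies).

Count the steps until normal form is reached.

Answer: 2

Derivation:
[0] host  ⇒  9 nodes, 5 edges  {0-p->1 1-r->1 2-r->1 3-p->5 6-r->7}
[1] R2 @ {0↦6, 1↦0, 2↦7, 3↦8}  ⇒  6 nodes, 4 edges  {0-p->1 1-r->1 2-r->1 3-p->5}
[2] R3 @ {0↦3, 1↦4, 2↦2, 3↦5}  ⇒  3 nodes, 3 edges  {0-p->1 1-r->1 2-r->1}
final graph: no rule applies after step 2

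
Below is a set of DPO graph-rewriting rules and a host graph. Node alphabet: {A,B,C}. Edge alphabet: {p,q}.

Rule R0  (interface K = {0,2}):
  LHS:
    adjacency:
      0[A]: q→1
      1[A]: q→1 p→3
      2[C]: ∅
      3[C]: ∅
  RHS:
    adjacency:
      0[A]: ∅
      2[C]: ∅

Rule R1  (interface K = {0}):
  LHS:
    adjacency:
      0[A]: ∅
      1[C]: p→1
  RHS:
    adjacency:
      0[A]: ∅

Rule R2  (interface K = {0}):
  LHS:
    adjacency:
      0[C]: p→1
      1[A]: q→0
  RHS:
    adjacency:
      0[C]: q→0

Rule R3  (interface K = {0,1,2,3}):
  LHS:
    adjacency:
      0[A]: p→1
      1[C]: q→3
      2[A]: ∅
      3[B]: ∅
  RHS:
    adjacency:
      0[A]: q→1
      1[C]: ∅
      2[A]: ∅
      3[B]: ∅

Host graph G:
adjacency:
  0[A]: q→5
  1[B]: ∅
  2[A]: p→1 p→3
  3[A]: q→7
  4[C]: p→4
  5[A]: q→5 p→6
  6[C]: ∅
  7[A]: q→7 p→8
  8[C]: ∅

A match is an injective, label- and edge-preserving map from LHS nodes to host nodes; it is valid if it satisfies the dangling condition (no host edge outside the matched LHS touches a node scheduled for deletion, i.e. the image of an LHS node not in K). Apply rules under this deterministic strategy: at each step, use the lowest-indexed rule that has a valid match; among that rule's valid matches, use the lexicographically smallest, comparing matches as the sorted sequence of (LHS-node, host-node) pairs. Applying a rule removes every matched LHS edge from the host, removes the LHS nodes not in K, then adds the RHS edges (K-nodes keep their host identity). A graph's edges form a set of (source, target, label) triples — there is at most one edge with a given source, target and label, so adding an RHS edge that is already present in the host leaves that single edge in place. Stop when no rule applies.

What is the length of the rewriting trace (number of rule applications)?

Answer: 3

Steps:
start.  V:9 E:9  edges: 0-q->5 2-p->1 2-p->3 3-q->7 4-p->4 5-q->5 5-p->6 7-q->7 7-p->8
1. fire R0 via {0↦0, 1↦5, 2↦4, 3↦6}  →  V:7 E:6  edges: 2-p->1 2-p->3 3-q->7 4-p->4 7-q->7 7-p->8
2. fire R0 via {0↦3, 1↦7, 2↦4, 3↦8}  →  V:5 E:3  edges: 2-p->1 2-p->3 4-p->4
3. fire R1 via {0↦0, 1↦4}  →  V:4 E:2  edges: 2-p->1 2-p->3
halt: no rule applies after step 3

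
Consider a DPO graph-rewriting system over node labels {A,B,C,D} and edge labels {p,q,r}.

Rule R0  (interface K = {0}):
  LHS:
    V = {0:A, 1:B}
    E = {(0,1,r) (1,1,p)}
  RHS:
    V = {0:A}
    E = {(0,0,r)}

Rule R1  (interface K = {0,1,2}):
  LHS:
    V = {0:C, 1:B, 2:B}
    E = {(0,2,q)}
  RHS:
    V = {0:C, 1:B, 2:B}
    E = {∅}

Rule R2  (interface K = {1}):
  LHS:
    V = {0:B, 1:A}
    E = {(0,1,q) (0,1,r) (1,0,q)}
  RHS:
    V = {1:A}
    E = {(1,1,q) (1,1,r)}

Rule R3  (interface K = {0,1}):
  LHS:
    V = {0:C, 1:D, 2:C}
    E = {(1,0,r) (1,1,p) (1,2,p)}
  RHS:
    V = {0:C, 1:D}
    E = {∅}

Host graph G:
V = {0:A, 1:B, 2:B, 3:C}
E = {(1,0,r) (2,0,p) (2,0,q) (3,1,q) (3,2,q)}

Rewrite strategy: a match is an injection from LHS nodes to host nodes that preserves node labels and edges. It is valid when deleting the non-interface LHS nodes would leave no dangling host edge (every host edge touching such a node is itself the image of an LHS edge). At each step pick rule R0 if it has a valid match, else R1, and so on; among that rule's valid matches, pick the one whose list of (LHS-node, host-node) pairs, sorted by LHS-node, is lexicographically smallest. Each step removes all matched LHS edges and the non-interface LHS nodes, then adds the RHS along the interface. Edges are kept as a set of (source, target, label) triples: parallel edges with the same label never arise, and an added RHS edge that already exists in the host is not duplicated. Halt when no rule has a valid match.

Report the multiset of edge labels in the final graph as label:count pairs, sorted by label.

initial: |V|=4 |E|=5  E = 1-r->0 2-p->0 2-q->0 3-q->1 3-q->2
step 1: apply R1 at {0↦3, 1↦1, 2↦2}  → |V|=4 |E|=4  E = 1-r->0 2-p->0 2-q->0 3-q->1
step 2: apply R1 at {0↦3, 1↦2, 2↦1}  → |V|=4 |E|=3  E = 1-r->0 2-p->0 2-q->0
final graph: no rule applies after step 2
NF edges: [(1, 0, 'r'), (2, 0, 'p'), (2, 0, 'q')]

Answer: p:1 q:1 r:1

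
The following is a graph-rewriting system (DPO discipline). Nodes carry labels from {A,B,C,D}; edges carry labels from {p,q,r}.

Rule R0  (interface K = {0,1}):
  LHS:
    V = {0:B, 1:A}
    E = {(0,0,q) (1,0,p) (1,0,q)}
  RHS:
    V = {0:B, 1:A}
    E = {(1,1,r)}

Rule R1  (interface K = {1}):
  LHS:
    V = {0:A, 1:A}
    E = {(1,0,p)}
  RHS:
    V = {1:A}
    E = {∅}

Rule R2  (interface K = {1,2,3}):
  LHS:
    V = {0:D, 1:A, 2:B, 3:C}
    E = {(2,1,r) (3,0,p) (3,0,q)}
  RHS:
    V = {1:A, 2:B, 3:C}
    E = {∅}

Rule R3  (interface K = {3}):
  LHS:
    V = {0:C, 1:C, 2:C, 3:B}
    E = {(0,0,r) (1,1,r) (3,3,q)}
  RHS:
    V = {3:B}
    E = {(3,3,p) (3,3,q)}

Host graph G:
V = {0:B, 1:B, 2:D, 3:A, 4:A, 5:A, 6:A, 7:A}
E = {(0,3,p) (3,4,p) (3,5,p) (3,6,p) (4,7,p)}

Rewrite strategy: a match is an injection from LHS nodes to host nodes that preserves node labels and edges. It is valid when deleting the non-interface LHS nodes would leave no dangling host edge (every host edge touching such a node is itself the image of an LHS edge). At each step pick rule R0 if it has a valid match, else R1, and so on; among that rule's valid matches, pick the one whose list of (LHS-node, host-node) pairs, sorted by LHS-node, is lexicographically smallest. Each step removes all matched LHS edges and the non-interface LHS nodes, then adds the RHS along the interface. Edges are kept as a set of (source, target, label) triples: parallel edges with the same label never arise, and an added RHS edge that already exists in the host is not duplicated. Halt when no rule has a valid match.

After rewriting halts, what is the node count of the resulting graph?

Answer: 4

Steps:
initial: |V|=8 |E|=5  E = 0-p->3 3-p->4 3-p->5 3-p->6 4-p->7
step 1: apply R1 at {0↦5, 1↦3}  → |V|=7 |E|=4  E = 0-p->3 3-p->4 3-p->6 4-p->7
step 2: apply R1 at {0↦6, 1↦3}  → |V|=6 |E|=3  E = 0-p->3 3-p->4 4-p->7
step 3: apply R1 at {0↦7, 1↦4}  → |V|=5 |E|=2  E = 0-p->3 3-p->4
step 4: apply R1 at {0↦4, 1↦3}  → |V|=4 |E|=1  E = 0-p->3
final graph: no rule applies after step 4
NF nodes: {0:B, 1:B, 2:D, 3:A}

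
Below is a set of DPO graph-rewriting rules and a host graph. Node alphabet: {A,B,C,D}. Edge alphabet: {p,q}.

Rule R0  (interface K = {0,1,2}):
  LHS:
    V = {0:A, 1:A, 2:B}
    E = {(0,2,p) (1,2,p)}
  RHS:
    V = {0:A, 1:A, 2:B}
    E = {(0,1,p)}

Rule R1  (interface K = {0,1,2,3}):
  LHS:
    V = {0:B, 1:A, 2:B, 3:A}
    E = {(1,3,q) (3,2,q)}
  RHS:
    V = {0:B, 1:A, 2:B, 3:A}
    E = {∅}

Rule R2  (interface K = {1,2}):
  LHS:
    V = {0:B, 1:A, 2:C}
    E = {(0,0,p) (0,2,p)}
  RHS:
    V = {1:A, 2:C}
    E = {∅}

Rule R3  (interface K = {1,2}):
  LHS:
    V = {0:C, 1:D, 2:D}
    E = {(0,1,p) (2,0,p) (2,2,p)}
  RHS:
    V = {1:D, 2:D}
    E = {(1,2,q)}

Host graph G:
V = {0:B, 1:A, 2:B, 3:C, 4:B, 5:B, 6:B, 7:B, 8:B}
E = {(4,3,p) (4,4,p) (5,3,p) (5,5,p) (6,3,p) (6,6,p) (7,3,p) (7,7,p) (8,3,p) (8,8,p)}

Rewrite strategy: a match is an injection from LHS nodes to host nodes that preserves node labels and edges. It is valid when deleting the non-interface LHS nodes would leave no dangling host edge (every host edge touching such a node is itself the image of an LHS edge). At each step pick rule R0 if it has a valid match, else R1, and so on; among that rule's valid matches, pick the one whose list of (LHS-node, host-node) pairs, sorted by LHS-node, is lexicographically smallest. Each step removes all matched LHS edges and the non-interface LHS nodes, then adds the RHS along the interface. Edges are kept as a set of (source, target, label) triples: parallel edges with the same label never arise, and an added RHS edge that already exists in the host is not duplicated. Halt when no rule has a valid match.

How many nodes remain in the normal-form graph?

Answer: 4

Rewrite trace:
initial: |V|=9 |E|=10  E = 4-p->3 4-p->4 5-p->3 5-p->5 6-p->3 6-p->6 7-p->3 7-p->7 8-p->3 8-p->8
step 1: apply R2 at {0↦4, 1↦1, 2↦3}  → |V|=8 |E|=8  E = 5-p->3 5-p->5 6-p->3 6-p->6 7-p->3 7-p->7 8-p->3 8-p->8
step 2: apply R2 at {0↦5, 1↦1, 2↦3}  → |V|=7 |E|=6  E = 6-p->3 6-p->6 7-p->3 7-p->7 8-p->3 8-p->8
step 3: apply R2 at {0↦6, 1↦1, 2↦3}  → |V|=6 |E|=4  E = 7-p->3 7-p->7 8-p->3 8-p->8
step 4: apply R2 at {0↦7, 1↦1, 2↦3}  → |V|=5 |E|=2  E = 8-p->3 8-p->8
step 5: apply R2 at {0↦8, 1↦1, 2↦3}  → |V|=4 |E|=0  E = ∅
halt: no rule applies after step 5
NF nodes: {0:B, 1:A, 2:B, 3:C}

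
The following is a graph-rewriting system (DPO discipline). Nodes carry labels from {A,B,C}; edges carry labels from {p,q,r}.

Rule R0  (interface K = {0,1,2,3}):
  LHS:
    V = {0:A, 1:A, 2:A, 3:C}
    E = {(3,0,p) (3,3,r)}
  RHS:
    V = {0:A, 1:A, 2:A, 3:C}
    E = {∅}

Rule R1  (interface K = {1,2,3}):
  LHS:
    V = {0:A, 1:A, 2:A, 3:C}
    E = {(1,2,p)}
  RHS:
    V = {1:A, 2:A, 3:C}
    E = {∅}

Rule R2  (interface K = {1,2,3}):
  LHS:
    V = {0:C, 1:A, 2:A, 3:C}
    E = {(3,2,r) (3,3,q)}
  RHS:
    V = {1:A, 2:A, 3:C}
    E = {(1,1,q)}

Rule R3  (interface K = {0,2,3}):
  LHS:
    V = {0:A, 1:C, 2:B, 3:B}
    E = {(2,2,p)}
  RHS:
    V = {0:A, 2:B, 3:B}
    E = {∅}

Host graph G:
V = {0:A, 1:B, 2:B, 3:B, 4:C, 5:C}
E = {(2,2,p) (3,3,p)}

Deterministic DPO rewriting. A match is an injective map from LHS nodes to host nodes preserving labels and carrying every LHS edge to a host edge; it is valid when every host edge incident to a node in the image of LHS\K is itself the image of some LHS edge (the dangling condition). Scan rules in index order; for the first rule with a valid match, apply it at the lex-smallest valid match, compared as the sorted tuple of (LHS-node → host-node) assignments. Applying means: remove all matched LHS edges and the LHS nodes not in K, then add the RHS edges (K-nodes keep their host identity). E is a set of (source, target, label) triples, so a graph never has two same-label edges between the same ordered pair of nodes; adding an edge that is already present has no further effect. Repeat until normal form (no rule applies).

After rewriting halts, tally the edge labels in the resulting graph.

[0] host  ⇒  6 nodes, 2 edges  {2-p->2 3-p->3}
[1] R3 @ {0↦0, 1↦4, 2↦2, 3↦1}  ⇒  5 nodes, 1 edges  {3-p->3}
[2] R3 @ {0↦0, 1↦5, 2↦3, 3↦1}  ⇒  4 nodes, 0 edges  {∅}
normal form: no rule applies after step 2
NF edges: []

Answer: (no edges)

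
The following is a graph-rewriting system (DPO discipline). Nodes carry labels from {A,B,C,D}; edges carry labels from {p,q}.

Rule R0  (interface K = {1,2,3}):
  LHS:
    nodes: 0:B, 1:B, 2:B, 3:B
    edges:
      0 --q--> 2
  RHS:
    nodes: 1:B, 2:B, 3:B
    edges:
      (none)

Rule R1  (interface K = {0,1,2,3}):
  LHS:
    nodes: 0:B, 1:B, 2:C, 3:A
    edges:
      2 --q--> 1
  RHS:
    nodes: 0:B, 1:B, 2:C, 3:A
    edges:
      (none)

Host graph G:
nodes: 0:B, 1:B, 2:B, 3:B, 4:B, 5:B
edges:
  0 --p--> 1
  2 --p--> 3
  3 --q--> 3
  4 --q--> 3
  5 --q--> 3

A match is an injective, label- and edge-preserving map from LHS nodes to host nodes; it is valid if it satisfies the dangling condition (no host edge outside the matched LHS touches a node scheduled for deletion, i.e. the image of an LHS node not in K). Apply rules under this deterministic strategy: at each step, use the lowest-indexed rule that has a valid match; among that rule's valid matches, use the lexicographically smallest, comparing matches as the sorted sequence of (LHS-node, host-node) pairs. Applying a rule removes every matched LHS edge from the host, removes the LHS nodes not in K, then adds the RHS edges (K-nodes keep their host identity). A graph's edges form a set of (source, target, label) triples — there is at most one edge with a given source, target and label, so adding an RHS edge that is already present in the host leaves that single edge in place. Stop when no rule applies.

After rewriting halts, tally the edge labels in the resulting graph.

Answer: p:2 q:1

Rewrite trace:
start.  V:6 E:5  edges: 0-p->1 2-p->3 3-q->3 4-q->3 5-q->3
1. fire R0 via {0↦4, 1↦0, 2↦3, 3↦1}  →  V:5 E:4  edges: 0-p->1 2-p->3 3-q->3 5-q->3
2. fire R0 via {0↦5, 1↦0, 2↦3, 3↦1}  →  V:4 E:3  edges: 0-p->1 2-p->3 3-q->3
normal form: no rule applies after step 2
NF edges: [(0, 1, 'p'), (2, 3, 'p'), (3, 3, 'q')]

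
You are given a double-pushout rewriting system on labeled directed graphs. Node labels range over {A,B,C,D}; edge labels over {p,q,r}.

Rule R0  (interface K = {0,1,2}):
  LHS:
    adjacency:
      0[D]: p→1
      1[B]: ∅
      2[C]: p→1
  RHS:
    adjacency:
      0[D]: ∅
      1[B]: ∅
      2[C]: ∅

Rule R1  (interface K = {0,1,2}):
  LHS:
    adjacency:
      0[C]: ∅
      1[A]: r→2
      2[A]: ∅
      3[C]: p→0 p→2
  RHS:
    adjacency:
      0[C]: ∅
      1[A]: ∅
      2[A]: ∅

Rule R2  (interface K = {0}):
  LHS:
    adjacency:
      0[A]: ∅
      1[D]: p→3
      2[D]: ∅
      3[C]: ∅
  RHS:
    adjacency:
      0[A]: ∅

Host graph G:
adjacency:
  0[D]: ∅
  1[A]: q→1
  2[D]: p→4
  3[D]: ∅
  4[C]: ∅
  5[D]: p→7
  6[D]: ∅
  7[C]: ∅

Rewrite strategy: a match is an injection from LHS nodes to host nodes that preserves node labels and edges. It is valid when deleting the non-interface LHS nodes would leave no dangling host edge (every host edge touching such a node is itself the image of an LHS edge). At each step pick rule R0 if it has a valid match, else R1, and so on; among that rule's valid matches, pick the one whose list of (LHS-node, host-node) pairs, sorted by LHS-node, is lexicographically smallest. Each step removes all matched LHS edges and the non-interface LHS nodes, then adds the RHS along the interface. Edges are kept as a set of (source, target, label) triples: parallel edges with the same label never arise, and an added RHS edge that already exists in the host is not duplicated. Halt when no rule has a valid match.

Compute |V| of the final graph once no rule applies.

Answer: 2

Rewrite trace:
initial: |V|=8 |E|=3  E = 1-q->1 2-p->4 5-p->7
step 1: apply R2 at {0↦1, 1↦2, 2↦0, 3↦4}  → |V|=5 |E|=2  E = 1-q->1 5-p->7
step 2: apply R2 at {0↦1, 1↦5, 2↦3, 3↦7}  → |V|=2 |E|=1  E = 1-q->1
final graph: no rule applies after step 2
NF nodes: {1:A, 6:D}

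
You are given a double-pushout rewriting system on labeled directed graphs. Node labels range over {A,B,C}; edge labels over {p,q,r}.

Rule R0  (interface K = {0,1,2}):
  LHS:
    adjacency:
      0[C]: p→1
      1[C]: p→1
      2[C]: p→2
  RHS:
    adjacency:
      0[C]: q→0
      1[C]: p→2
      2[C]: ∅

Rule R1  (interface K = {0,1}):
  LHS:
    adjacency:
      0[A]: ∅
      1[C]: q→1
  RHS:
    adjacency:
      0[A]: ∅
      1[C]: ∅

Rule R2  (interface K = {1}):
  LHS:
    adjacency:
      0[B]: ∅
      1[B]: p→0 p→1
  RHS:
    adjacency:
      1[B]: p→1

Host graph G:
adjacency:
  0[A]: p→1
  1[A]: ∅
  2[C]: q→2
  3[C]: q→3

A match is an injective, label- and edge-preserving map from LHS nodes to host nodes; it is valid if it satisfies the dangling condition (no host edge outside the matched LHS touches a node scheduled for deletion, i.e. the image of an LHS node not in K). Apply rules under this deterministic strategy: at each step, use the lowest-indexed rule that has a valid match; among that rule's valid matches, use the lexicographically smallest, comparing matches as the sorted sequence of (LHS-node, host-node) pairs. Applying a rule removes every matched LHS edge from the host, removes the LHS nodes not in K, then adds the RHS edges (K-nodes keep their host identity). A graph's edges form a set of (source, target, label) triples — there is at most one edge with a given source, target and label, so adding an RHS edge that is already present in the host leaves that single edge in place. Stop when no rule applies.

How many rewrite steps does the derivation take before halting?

Answer: 2

Rewrite trace:
[0] host  ⇒  4 nodes, 3 edges  {0-p->1 2-q->2 3-q->3}
[1] R1 @ {0↦0, 1↦2}  ⇒  4 nodes, 2 edges  {0-p->1 3-q->3}
[2] R1 @ {0↦0, 1↦3}  ⇒  4 nodes, 1 edges  {0-p->1}
halt: no rule applies after step 2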